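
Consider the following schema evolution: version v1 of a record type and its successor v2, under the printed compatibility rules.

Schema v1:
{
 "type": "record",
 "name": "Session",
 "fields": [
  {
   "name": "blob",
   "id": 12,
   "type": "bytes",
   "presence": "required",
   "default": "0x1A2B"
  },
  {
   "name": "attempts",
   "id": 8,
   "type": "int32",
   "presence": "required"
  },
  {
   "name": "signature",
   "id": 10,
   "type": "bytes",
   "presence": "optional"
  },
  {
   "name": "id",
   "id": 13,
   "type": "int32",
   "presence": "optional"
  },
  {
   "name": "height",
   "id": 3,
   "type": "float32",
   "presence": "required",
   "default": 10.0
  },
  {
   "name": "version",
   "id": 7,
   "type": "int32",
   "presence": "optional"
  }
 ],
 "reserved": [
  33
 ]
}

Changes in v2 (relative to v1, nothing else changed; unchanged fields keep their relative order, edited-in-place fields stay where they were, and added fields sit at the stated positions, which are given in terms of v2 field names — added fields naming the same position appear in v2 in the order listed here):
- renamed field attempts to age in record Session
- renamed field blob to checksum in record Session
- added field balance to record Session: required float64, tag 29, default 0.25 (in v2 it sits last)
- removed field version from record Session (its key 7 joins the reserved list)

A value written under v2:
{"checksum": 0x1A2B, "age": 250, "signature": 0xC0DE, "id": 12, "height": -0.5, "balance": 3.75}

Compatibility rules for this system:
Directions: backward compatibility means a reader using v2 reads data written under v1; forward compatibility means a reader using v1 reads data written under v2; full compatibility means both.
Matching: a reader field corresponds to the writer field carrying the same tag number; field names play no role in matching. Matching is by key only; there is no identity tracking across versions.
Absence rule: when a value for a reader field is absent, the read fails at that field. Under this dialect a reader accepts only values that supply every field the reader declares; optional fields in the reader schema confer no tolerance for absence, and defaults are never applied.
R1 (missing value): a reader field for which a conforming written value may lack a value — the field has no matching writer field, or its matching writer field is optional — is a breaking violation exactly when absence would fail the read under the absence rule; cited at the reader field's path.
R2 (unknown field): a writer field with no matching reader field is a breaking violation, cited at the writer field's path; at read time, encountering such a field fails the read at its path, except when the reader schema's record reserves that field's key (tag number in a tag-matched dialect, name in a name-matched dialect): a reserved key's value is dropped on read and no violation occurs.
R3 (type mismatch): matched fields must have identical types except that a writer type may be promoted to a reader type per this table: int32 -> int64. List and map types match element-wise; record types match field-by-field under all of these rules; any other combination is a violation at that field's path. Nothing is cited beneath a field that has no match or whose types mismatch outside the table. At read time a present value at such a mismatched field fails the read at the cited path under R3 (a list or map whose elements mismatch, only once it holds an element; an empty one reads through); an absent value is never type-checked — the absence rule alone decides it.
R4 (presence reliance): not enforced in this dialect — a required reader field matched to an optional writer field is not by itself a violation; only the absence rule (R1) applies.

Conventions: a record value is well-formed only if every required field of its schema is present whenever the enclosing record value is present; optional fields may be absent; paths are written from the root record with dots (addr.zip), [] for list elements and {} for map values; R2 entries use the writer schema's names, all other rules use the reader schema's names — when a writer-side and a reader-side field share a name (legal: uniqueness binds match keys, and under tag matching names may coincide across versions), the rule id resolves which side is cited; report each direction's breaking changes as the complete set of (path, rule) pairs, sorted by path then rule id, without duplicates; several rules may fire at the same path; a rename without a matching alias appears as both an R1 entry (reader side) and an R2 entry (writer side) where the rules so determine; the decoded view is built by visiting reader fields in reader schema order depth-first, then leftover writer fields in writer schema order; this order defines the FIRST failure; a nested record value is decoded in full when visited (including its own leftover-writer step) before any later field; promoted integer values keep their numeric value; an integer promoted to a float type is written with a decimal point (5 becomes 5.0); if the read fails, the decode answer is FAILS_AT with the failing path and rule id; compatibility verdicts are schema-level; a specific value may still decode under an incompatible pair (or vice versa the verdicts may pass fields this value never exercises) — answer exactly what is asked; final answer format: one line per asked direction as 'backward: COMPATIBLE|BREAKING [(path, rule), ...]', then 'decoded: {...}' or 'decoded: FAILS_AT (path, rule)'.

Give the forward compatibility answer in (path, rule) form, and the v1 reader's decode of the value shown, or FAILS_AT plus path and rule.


in Session below, arrows point writer -> reader
forward for Session (reader v1, writer v2):
  blob: bytes -> bytes, writer required; from checksum
  attempts: int32 -> int32, writer required; from age
  signature: bytes -> bytes, writer optional; from signature
  id: int32 -> int32, writer optional; from id
  height: float32 -> float32, writer required; from height
  version: no writer match
  writer field balance has no reader counterpart
  violation R2 at balance
  violation R1 at id
  violation R1 at signature
  violation R1 at version
  forward on Session therefore BREAKING (4)
decoding the Session value with the v1 reader:
  blob := 0x1A2B (from writer checksum)
  attempts := 250 (from writer age)
  signature := 0xC0DE
  id := 12
  height := -0.5
  read fails at version under R1 (no fill)
  => FAILS_AT (version, R1)
the other Session changes do not affect what is asked:
  renamed field attempts to age in record Session -> inert for the asked Session verdict: nothing fires
  renamed field blob to checksum in record Session -> inert for the asked Session verdict: nothing fires

forward: BREAKING [(balance, R2), (id, R1), (signature, R1), (version, R1)]; decoded: FAILS_AT (version, R1)


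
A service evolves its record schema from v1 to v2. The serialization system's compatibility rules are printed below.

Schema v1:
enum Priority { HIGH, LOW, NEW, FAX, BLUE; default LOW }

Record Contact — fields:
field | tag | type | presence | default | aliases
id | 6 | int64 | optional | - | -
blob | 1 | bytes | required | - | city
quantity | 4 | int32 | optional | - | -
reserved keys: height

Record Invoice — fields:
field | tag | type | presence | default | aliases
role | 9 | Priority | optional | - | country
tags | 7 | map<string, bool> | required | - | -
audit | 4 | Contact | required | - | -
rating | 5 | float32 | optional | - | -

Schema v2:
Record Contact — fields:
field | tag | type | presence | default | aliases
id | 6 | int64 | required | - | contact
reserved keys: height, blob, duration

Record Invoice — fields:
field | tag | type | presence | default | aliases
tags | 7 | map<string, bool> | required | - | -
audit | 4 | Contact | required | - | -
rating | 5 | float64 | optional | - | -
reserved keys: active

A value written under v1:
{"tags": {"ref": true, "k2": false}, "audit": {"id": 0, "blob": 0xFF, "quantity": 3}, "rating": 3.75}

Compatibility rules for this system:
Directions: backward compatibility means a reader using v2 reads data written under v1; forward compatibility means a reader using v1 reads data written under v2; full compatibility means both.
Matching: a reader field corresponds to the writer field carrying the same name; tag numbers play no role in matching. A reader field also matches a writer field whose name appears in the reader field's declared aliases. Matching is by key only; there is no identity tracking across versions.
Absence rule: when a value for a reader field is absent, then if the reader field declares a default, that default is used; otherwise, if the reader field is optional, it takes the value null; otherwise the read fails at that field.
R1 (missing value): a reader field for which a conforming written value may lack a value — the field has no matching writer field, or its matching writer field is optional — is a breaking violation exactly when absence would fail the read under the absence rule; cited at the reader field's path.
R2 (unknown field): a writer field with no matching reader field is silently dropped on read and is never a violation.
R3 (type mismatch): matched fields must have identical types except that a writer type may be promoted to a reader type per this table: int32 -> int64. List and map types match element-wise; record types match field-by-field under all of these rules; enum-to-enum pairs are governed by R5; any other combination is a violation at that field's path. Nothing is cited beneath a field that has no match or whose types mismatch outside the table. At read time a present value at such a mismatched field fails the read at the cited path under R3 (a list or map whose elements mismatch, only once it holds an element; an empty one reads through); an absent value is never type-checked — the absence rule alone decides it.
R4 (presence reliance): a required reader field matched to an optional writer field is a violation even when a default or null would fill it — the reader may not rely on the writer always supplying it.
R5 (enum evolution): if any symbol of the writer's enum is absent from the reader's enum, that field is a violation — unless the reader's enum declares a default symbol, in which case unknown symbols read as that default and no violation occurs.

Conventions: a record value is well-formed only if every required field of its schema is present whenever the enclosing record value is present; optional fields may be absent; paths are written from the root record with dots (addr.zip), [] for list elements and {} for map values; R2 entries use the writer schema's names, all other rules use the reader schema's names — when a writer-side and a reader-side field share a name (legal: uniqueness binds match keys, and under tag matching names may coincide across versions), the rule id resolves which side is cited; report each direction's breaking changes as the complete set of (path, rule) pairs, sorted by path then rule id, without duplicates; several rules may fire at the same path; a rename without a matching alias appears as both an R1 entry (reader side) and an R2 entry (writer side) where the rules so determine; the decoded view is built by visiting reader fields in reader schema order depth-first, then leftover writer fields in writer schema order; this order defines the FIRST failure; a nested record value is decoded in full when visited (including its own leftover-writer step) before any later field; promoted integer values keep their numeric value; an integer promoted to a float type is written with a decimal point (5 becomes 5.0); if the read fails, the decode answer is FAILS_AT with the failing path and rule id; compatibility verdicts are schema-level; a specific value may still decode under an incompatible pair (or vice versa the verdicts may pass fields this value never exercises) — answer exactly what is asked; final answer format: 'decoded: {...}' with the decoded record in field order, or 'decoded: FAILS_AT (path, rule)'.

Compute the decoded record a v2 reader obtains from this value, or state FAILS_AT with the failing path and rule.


decoded: FAILS_AT (rating, R3)

arrows below run writer -> reader for Invoice
decode (reader v2):
  tags := {"ref": true, "k2": false}
  audit.id := 0
  writer audit.blob: no reader field; dropped
  writer audit.quantity: no reader field; dropped
  read fails at rating under R3
  => FAILS_AT (rating, R3)
the other Invoice changes do not affect what is asked:
  removed field blob from record Contact (its key "blob" joins the reserved list) -> matters for Invoice compatibility verdicts, not for this value's decode
  removed field role from record Invoice -> inert under this dialect — no rule fires on Invoice and the result does not move
  removed field quantity from record Contact -> inert under this dialect — no rule fires on Invoice and the result does not move
  field id in record Contact: optional changed to required -> matters for Invoice compatibility verdicts, not for this value's decode


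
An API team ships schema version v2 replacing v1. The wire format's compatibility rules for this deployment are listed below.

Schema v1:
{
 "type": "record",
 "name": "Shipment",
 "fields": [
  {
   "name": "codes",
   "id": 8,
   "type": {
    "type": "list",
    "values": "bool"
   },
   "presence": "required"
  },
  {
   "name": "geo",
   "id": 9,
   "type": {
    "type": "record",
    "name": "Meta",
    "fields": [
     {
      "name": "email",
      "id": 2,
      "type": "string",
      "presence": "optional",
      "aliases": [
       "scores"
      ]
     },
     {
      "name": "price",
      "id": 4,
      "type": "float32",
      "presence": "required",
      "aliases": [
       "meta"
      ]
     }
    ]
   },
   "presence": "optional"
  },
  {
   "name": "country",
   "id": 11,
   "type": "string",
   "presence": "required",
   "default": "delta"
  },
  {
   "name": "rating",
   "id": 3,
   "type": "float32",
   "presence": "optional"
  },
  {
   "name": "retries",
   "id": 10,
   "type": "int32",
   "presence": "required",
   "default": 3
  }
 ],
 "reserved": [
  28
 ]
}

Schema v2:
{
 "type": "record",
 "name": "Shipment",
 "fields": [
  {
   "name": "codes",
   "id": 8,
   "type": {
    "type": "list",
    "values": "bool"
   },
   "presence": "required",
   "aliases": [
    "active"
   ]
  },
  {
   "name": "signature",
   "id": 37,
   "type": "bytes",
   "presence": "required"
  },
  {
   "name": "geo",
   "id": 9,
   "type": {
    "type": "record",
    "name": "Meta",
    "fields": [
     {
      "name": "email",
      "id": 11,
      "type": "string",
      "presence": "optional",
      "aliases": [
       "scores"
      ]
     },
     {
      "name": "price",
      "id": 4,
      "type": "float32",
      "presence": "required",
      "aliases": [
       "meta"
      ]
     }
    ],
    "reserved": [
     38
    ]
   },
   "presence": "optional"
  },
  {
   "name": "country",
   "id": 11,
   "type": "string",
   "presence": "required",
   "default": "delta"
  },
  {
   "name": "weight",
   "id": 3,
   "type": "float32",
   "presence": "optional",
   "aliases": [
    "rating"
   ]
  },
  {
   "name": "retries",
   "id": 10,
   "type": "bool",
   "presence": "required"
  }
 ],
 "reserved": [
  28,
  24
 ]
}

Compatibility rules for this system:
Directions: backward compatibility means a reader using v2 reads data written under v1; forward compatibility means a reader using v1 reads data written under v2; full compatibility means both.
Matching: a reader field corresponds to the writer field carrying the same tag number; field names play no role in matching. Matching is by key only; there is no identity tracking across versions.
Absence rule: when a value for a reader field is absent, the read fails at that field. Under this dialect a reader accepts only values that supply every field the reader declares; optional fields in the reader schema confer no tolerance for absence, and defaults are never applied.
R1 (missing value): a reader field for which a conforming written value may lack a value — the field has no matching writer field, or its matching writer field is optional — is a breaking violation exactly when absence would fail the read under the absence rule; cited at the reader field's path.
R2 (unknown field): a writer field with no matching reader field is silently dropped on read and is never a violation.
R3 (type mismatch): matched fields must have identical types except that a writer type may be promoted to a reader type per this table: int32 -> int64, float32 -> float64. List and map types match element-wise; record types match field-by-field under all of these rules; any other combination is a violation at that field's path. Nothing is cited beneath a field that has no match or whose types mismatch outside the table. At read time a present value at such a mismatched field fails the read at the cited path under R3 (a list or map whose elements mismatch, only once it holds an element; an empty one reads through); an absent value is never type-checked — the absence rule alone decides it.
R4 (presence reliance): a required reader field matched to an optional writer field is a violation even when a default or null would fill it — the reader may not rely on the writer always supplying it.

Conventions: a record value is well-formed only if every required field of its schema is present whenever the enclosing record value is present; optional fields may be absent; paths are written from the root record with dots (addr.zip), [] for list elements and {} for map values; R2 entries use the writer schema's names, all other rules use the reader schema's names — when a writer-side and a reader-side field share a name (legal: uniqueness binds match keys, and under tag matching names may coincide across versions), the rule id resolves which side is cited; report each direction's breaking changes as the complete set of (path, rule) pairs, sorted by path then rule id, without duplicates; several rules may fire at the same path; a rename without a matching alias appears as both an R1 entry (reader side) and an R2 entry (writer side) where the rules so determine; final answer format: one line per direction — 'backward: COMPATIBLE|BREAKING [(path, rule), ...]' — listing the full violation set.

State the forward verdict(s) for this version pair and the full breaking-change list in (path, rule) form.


forward: BREAKING [(geo, R1), (geo.email, R1), (rating, R1), (retries, R3)]

the writer's type comes first in each Shipment pair
forward on Shipment — v1 reading data written by v2:
  codes: list<bool> -> list<bool>, writer required; from codes
  geo: Meta -> Meta, writer optional; from geo
  country: string -> string, writer required; from country
  rating: float32 -> float32, writer optional; from weight
  retries: bool -> int32, writer required; from retries
  writer signature: unknown to reader
  geo.email: no writer match
  geo.price: float32 -> float32, writer required; from geo.price
  writer geo.email: unknown to reader
  violation R1 at geo
  violation R1 at geo.email
  violation R1 at rating
  violation R3 at retries
  => forward: BREAKING (4)
the rest of the Shipment diff is inert for this question:
  added field signature to record Shipment: required bytes, tag 37 (in v2 it sits immediately before geo) -> affects backward compatibility only, which is not asked
  field email in record Meta: tag 2 changed to 11 -> no rule fires on it in Shipment's dialect; the asked verdict holds
  renamed field rating to weight in record Shipment (alias rating declared on the renamed field) -> affects backward compatibility only, which is not asked


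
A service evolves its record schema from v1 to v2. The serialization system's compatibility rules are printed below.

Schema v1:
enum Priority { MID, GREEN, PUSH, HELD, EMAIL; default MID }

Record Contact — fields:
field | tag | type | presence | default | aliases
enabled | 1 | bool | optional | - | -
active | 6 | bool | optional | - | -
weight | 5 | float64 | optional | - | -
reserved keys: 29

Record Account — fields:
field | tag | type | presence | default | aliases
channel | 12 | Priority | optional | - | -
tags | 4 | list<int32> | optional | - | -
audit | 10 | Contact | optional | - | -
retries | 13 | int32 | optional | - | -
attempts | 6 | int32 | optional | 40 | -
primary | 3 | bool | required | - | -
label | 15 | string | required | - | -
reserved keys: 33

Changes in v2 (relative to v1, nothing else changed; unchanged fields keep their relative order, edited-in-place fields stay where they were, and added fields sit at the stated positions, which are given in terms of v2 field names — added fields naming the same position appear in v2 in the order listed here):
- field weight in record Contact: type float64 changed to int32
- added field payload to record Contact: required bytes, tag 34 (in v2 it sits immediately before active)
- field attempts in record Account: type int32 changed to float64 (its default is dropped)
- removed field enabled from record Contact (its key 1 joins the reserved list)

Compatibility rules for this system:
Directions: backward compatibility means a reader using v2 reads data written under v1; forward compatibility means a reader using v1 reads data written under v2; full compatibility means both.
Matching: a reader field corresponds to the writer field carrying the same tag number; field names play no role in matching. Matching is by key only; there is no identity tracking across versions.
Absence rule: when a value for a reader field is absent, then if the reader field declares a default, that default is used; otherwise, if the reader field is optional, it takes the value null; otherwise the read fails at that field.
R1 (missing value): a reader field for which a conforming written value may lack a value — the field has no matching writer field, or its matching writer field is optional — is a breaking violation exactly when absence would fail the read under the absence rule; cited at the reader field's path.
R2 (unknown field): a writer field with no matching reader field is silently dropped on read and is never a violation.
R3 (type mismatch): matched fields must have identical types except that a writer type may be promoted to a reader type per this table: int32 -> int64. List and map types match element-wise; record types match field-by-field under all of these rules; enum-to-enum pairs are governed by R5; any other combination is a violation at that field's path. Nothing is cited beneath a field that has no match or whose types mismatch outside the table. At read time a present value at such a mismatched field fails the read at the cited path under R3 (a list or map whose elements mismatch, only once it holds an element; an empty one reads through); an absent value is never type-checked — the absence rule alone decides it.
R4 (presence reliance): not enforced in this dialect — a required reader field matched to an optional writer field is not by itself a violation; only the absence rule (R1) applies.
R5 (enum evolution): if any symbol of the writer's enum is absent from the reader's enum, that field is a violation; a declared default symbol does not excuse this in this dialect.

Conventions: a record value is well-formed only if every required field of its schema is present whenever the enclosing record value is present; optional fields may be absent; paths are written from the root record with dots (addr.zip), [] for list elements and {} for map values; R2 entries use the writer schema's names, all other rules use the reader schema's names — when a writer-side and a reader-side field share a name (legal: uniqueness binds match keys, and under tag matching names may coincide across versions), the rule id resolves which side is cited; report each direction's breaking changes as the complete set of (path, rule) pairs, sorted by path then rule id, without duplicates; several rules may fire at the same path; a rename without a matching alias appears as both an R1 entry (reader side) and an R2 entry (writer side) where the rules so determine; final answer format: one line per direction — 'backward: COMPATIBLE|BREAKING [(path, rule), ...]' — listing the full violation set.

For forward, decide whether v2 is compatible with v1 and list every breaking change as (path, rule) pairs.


each type pair in Account: writer, then reader
forward on Account — v1 reading data written by v2:
  channel: Priority -> Priority, writer optional; from channel
  tags: list<int32> -> list<int32>, writer optional; from tags
  audit: Contact -> Contact, writer optional; from audit
  retries: int32 -> int32, writer optional; from retries
  attempts: float64 -> int32, writer optional; from attempts
  primary: bool -> bool, writer required; from primary
  label: string -> string, writer required; from label
  audit.enabled has no writer counterpart
  audit.active: bool -> bool, writer optional; from audit.active
  audit.weight: int32 -> float64, writer optional; from audit.weight
  audit.payload (writer side), unknown to reader
  violation R3 at attempts
  violation R3 at audit.weight
  => forward verdict for Account: BREAKING, 2 violation(s)
diffs on Account not affecting the asked answer:
  added field payload to record Contact: required bytes, tag 34 (in v2 it sits immediately before active) -> its effect on Account is confined to the backward direction, not asked
  removed field enabled from record Contact (its key 1 joins the reserved list) -> triggers nothing under Account's printed rules — same verdict

forward: BREAKING [(attempts, R3), (audit.weight, R3)]


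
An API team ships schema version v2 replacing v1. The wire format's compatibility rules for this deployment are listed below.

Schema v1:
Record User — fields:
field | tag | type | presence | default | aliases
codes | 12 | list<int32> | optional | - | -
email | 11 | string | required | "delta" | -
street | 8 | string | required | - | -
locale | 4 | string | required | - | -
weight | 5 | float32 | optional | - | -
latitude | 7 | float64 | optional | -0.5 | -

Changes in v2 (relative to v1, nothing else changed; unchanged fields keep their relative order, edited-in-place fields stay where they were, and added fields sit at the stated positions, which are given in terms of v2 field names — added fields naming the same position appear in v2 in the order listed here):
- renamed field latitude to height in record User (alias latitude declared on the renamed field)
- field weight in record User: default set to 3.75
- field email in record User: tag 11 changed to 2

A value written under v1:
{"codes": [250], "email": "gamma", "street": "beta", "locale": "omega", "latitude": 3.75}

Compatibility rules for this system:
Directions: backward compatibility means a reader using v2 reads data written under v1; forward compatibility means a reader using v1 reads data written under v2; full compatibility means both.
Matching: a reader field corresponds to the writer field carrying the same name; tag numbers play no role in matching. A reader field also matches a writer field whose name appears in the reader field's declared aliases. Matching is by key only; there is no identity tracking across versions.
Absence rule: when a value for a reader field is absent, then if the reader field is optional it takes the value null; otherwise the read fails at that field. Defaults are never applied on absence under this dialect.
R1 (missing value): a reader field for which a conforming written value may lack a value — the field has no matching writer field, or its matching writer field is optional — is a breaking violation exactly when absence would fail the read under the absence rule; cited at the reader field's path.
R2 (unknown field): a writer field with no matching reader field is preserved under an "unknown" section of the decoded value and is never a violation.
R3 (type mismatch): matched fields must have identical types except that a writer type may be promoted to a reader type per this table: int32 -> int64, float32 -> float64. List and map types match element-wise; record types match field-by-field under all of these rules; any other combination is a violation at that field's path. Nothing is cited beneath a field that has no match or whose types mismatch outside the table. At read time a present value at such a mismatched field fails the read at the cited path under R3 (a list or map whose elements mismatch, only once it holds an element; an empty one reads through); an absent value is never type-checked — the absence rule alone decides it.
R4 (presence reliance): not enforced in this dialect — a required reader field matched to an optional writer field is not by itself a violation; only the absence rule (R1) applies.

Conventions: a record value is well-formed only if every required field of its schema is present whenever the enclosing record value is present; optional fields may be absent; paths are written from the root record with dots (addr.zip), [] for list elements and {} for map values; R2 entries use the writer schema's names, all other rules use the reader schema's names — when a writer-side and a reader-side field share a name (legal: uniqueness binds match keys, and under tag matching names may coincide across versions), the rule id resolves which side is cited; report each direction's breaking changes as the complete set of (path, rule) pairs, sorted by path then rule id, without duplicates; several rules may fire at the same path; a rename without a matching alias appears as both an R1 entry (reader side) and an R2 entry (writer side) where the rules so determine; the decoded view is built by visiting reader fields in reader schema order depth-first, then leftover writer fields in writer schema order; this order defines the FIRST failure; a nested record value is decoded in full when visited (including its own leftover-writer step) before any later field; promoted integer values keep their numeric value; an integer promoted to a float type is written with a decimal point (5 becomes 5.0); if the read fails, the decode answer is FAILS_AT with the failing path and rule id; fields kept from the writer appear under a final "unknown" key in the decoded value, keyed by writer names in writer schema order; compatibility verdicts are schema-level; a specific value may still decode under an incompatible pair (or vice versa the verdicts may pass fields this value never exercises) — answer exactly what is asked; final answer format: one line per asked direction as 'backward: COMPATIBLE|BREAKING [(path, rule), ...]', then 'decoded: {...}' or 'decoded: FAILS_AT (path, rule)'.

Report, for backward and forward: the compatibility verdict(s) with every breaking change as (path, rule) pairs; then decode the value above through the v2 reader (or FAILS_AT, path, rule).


backward: COMPATIBLE []; forward: COMPATIBLE []; decoded: {"codes": [250], "email": "gamma", "street": "beta", "locale": "omega", "weight": null, "height": 3.75}

the writer's type comes first in each User pair
backward pass over User, reader schema v2, writer schema v1:
  codes: list<int32> -> list<int32>, writer optional; from codes
  email: string -> string, writer required; from email
  street: string -> string, writer required; from street
  locale: string -> string, writer required; from locale
  weight: float32 -> float32, writer optional; from weight
  height: float64 -> float64, writer optional; from latitude
  => backward: COMPATIBLE
forward pass over User, reader schema v1, writer schema v2:
  codes: list<int32> -> list<int32>, writer optional; from codes
  email: string -> string, writer required; from email
  street: string -> string, writer required; from street
  locale: string -> string, writer required; from locale
  weight: float32 -> float32, writer optional; from weight
  latitude: no writer match
  writer field height has no reader counterpart
  => forward: COMPATIBLE
decoding the User value with the v2 reader:
  codes := [250]
  email := "gamma"
  street := "beta"
  locale := "omega"
  weight := null (absent, optional -> null)
  height := 3.75 (from writer latitude)
  => decoded: {"codes": [250], "email": "gamma", "street": "beta", "locale": "omega", "weight": null, "height": 3.75}


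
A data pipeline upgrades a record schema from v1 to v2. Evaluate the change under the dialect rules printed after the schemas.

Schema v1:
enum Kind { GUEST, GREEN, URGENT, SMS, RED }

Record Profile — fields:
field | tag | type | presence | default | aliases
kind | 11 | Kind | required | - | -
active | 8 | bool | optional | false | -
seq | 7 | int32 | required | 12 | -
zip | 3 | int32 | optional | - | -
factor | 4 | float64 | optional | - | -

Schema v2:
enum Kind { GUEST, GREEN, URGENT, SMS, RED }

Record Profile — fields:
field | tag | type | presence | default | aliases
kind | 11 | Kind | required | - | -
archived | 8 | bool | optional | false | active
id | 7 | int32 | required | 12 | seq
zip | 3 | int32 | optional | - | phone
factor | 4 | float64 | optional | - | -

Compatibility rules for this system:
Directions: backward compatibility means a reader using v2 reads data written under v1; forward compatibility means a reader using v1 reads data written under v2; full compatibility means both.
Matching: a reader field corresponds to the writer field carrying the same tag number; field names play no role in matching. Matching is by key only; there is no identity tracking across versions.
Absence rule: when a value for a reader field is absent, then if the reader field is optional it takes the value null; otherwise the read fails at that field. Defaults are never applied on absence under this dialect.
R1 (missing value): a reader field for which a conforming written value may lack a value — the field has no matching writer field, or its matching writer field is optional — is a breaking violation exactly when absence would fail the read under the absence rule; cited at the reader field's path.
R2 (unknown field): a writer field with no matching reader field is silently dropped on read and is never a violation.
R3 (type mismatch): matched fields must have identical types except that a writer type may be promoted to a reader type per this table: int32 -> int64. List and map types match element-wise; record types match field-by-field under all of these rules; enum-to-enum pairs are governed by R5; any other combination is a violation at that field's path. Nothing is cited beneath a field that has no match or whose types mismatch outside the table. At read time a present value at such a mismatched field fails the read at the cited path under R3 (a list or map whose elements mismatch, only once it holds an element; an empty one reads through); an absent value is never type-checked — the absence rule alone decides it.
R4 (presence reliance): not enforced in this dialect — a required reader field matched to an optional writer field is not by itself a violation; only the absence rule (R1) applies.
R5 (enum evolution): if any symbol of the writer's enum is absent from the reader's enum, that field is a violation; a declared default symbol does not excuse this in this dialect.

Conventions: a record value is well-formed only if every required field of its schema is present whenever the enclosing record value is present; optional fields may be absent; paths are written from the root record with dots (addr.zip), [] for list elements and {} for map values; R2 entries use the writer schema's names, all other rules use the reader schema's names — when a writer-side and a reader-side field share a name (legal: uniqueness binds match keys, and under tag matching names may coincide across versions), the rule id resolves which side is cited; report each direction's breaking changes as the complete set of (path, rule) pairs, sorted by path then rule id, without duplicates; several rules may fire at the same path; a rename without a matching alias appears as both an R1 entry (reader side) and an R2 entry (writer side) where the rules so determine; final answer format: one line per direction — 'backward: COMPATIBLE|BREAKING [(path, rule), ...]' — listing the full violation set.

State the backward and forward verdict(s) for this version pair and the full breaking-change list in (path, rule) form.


backward: COMPATIBLE []; forward: COMPATIBLE []

in Profile below, arrows point writer -> reader
backward analysis of Profile with v2 as reader and v1 as writer:
  kind: Kind -> Kind, writer required; from kind
  archived: bool -> bool, writer optional; from active
  id: int32 -> int32, writer required; from seq
  zip: int32 -> int32, writer optional; from zip
  factor: float64 -> float64, writer optional; from factor
  => backward: COMPATIBLE
forward analysis of Profile with v1 as reader and v2 as writer:
  kind: Kind -> Kind, writer required; from kind
  active: bool -> bool, writer optional; from archived
  seq: int32 -> int32, writer required; from id
  zip: int32 -> int32, writer optional; from zip
  factor: float64 -> float64, writer optional; from factor
  => forward: COMPATIBLE


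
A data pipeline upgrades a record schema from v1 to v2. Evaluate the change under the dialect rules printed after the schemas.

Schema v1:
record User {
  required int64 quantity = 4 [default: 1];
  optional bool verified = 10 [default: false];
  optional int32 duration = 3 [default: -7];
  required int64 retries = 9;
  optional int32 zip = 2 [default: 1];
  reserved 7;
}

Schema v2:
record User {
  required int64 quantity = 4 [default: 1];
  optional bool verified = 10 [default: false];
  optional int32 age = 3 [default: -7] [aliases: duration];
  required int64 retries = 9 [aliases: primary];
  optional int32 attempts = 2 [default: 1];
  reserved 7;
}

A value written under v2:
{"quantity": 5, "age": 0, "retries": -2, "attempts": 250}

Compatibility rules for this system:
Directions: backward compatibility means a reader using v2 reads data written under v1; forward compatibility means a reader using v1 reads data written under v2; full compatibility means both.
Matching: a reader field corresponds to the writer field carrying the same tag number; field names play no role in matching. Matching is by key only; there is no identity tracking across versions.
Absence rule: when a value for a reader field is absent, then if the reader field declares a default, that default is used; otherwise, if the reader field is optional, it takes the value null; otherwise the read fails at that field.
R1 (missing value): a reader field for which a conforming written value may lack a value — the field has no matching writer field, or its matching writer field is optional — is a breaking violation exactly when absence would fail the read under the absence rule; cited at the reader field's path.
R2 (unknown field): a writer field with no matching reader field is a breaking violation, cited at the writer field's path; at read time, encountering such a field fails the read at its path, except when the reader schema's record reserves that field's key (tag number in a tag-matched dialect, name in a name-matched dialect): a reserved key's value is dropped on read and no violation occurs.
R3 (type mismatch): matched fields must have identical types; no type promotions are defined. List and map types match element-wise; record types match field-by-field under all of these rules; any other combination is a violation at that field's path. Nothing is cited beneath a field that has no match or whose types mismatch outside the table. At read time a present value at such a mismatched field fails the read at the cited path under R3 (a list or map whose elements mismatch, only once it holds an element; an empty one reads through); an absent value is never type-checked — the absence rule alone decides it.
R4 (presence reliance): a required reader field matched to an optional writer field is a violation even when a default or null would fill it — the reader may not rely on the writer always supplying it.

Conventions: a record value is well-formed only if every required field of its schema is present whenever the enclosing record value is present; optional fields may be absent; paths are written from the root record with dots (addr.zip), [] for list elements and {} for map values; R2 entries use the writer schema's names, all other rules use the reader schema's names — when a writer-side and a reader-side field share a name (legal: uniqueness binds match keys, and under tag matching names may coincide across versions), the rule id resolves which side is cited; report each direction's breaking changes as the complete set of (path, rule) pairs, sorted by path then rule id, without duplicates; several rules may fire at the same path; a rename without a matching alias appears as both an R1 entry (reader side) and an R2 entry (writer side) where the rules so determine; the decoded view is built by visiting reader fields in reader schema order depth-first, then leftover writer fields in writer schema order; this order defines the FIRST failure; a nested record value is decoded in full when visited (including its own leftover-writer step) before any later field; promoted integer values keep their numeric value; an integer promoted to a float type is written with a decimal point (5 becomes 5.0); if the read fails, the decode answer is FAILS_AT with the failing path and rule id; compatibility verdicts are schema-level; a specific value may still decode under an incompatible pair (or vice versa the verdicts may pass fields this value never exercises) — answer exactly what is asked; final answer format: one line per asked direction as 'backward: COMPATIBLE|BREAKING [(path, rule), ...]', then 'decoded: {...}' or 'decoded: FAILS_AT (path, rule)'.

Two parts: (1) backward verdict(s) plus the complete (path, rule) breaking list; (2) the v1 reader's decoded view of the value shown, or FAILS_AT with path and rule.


the writer's type comes first in each User pair
backward pass over User, reader schema v2, writer schema v1:
  int64 -> int64, writer required: quantity aligns to quantity
  bool -> bool, writer optional: verified aligns to verified
  int32 -> int32, writer optional: age aligns to duration
  int64 -> int64, writer required: retries aligns to retries
  int32 -> int32, writer optional: attempts aligns to zip
  nothing fires on User: backward is COMPATIBLE
decode (reader v1):
  quantity := 5
  verified := false (absent -> default)
  duration := 0 (from writer age)
  retries := -2
  zip := 250 (from writer attempts)
  => decoded: {"quantity": 5, "verified": false, "duration": 0, "retries": -2, "zip": 250}
the other User changes do not affect what is asked:
  renamed field duration to age in record User (alias duration declared on the renamed field) -> no rule fires on it in User's dialect; the asked verdict holds
  renamed field zip to attempts in record User -> no rule fires on it in User's dialect; the asked verdict holds

backward: COMPATIBLE []; decoded: {"quantity": 5, "verified": false, "duration": 0, "retries": -2, "zip": 250}
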